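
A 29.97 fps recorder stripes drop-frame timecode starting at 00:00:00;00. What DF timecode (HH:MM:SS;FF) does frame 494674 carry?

Ten DF minutes hold 17982 frames, so frame 494674 lies in block 27 (frames 485514–503495) with 9160 frames into that block.
The block's first minute is 1800 frames and the rest 1798 each; 9160 frames reaches minute 5, so 27 × 18 + 5 × 2 = 496 labels have been skipped so far.
Adding those back, label number 494674 + 496 = 495170 at 30 labels/s is 16505 s + 20 f = 4 h 35 min 5 s frame 20, i.e. 04:35:05;20.

04:35:05;20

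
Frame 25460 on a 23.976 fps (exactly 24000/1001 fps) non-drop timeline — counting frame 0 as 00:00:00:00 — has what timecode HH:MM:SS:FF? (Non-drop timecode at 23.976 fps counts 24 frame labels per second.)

00:17:40:20

25460 ÷ 24 = 1060 full seconds, remainder 20 frames.
1060 s = 0 h 17 min 40 s.
Timecode: 00:17:40:20.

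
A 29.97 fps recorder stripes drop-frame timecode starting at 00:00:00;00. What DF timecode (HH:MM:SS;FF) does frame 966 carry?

00:00:32;06

Each 10-minute DF block holds 10 × 60 × 30 − 9 × 2 = 17982 frames. 966 ÷ 17982 → 0 full blocks, remainder 966.
Within the partial block the first minute is 1800 frames and each further minute 1798, so 0 further minute boundaries passed. Total skipped labels = 18 × 0 + 2 × 0 = 0.
Non-drop label index = 966 + 0 = 966; at 30 labels/s that is 00:00:32:06, i.e. DF 00:00:32;06.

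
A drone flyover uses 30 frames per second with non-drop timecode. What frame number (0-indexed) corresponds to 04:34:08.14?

Total seconds to the label: (4 × 3600 + 34 × 60 + 8) = 16448.
Frame index = 16448 × 30 + 14 = 493454.

493454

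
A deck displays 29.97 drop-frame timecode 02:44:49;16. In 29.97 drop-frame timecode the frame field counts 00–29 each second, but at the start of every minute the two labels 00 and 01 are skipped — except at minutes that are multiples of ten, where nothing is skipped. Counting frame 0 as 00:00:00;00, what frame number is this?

Complete 10-minute blocks: 16, each 17982 frames → 287712.
Remaining 4 whole minutes in the current block: 1800 + 3 × 1798 = 7194 frames.
Within the current minute: 49 × 30 + 16 − 2 = 1484 (labels ;00/;01 skipped at this minute). Total = 287712 + 7194 + 1484 = 296390.

296390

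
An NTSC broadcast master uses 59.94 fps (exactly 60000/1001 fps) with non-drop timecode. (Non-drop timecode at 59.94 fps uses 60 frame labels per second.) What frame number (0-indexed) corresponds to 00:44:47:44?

Total seconds to the label: (0 × 3600 + 44 × 60 + 47) = 2687.
Frame index = 2687 × 60 + 44 = 161264.

161264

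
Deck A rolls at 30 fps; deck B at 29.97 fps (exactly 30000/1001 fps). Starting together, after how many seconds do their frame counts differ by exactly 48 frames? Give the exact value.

1601.6 seconds

The gap grows by |30000/1001 − 30| = 30/1001 frames per second.
Time for a 48-frame gap: 48 ÷ (30/1001) = 1601.6 s.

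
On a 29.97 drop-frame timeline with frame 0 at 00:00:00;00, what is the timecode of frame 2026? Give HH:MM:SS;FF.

Each 10-minute DF block holds 10 × 60 × 30 − 9 × 2 = 17982 frames. 2026 ÷ 17982 → 0 full blocks, remainder 2026.
Within the partial block the first minute is 1800 frames and each further minute 1798, so 1 further minute boundary passed. Total skipped labels = 18 × 0 + 2 × 1 = 2.
Non-drop label index = 2026 + 2 = 2028; at 30 labels/s that is 00:01:07:18, i.e. DF 00:01:07;18.

00:01:07;18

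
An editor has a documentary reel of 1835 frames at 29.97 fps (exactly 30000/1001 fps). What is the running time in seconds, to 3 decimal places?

61.228 seconds

Running time = 1835 × 1001/30000 = 367367/6000 s ≈ 61.228 s.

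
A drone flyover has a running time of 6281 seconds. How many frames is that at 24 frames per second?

Frames = 6281 × 24 = 150744.

150744 frames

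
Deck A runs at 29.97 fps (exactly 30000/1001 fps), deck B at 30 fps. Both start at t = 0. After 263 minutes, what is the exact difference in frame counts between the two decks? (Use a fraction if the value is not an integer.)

263 min = 15780 s.
A emits 30000/1001 × 15780 = 473400000/1001 frames; B emits 30 × 15780 = 473400.
Difference = 473400/1001 frames (≈ 472.9271); B is ahead of A.

473400/1001 frames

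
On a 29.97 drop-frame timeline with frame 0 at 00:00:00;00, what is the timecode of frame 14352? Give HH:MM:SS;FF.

Each 10-minute DF block holds 10 × 60 × 30 − 9 × 2 = 17982 frames. 14352 ÷ 17982 → 0 full blocks, remainder 14352.
Within the partial block the first minute is 1800 frames and each further minute 1798, so 7 further minute boundaries passed. Total skipped labels = 18 × 0 + 2 × 7 = 14.
Non-drop label index = 14352 + 14 = 14366; at 30 labels/s that is 00:07:58:26, i.e. DF 00:07:58;26.

00:07:58;26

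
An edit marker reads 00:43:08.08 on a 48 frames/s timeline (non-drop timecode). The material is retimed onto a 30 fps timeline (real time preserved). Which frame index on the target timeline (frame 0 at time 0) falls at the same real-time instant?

frame 77645

Source frame index: (0×3600 + 43×60 + 8) × 48 + 8 = 124232.
Real time: 124232 / (48) = 15529/6 s.
Target frame: (15529/6) × (30) = 77645.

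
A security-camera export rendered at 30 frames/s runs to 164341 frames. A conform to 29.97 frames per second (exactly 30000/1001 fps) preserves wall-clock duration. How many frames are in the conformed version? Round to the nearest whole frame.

Frames at target rate = 164341 × (30000/1001) / (30) = 164341000/1001 ≈ 164176.823.
Nearest whole frame: 164177.

164177 frames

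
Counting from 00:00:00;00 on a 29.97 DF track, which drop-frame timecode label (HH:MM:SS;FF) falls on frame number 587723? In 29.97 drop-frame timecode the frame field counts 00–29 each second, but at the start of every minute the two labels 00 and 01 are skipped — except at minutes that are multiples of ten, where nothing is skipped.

Each 10-minute DF block holds 10 × 60 × 30 − 9 × 2 = 17982 frames. 587723 ÷ 17982 → 32 full blocks, remainder 12299.
Within the partial block the first minute is 1800 frames and each further minute 1798, so 6 further minute boundaries passed. Total skipped labels = 18 × 32 + 2 × 6 = 588.
Non-drop label index = 587723 + 588 = 588311; at 30 labels/s that is 05:26:50:11, i.e. DF 05:26:50;11.

05:26:50;11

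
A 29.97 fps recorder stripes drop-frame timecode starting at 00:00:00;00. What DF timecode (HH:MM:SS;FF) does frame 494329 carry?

04:34:54;03

Ten DF minutes hold 17982 frames, so frame 494329 lies in block 27 (frames 485514–503495) with 8815 frames into that block.
The block's first minute is 1800 frames and the rest 1798 each; 8815 frames reaches minute 4, so 27 × 18 + 4 × 2 = 494 labels have been skipped so far.
Adding those back, label number 494329 + 494 = 494823 at 30 labels/s is 16494 s + 3 f = 4 h 34 min 54 s frame 3, i.e. 04:34:54;03.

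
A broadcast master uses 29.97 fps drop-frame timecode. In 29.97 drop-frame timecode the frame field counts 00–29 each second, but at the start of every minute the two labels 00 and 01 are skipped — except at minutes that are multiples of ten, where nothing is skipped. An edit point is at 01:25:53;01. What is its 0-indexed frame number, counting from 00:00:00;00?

154437

Complete 10-minute blocks: 8, each 17982 frames → 143856.
Remaining 5 whole minutes in the current block: 1800 + 4 × 1798 = 8992 frames.
Within the current minute: 53 × 30 + 1 − 2 = 1589 (labels ;00/;01 skipped at this minute). Total = 143856 + 8992 + 1589 = 154437.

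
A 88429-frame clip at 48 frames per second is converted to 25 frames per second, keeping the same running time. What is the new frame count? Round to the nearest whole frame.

Frames at target rate = 88429 × (25) / (48) = 2210725/48 ≈ 46056.771.
Nearest whole frame: 46057.

46057 frames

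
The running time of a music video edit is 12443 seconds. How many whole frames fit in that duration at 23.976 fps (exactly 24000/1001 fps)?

Frames = 12443 × 24000/1001 = 298632000/1001 ≈ 298333.6663.
Complete frames: 298333.

298333 frames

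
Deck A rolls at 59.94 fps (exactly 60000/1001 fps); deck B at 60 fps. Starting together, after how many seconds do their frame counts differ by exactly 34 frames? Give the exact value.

17017/30 seconds

The gap grows by |60 − 60000/1001| = 60/1001 frames per second.
Time for a 34-frame gap: 34 ÷ (60/1001) = 17017/30 s.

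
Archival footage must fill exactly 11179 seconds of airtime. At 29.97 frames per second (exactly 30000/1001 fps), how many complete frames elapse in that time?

Frames = 11179 × 30000/1001 = 47910000/143 ≈ 335034.9650.
Complete frames: 335034.

335034 frames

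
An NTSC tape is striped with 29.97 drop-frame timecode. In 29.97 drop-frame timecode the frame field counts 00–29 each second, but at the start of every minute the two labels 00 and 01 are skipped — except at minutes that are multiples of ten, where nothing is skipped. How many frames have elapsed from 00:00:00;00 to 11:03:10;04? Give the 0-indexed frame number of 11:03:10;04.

As if non-drop at 30 labels/s: (11 × 3600 + 3 × 60 + 10) × 30 + 4 = 1193704.
Minute boundaries passed: 663; those not divisible by 10: 663 − 66 = 597; dropped labels = 2 × 597 = 1194.
Actual frame index = 1193704 − 1194 = 1192510.

1192510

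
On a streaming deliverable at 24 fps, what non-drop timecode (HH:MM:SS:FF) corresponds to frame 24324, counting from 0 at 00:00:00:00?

24324 ÷ 24 = 1013 full seconds, remainder 12 frames.
1013 s = 0 h 16 min 53 s.
Timecode: 00:16:53:12.

00:16:53:12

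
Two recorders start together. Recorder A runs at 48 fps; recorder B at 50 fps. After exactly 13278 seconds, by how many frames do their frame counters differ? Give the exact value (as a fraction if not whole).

26556 frames

A emits 48 × 13278 = 637344 frames; B emits 50 × 13278 = 663900.
Difference = 26556 frames; B is ahead of A.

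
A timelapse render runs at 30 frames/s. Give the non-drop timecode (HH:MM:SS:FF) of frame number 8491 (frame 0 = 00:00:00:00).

8491 ÷ 30 = 283 full seconds, remainder 1 frame.
283 s = 0 h 4 min 43 s.
Timecode: 00:04:43:01.

00:04:43:01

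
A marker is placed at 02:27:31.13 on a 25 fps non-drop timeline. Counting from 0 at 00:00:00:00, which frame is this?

frame 221288

Total seconds to the label: (2 × 3600 + 27 × 60 + 31) = 8851.
Frame index = 8851 × 25 + 13 = 221288.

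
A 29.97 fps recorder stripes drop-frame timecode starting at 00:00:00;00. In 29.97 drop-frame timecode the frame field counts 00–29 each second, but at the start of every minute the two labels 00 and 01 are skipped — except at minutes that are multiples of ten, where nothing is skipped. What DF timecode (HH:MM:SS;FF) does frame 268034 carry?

02:29:03;14

Each 10-minute DF block holds 10 × 60 × 30 − 9 × 2 = 17982 frames. 268034 ÷ 17982 → 14 full blocks, remainder 16286.
Within the partial block the first minute is 1800 frames and each further minute 1798, so 9 further minute boundaries passed. Total skipped labels = 18 × 14 + 2 × 9 = 270.
Non-drop label index = 268034 + 270 = 268304; at 30 labels/s that is 02:29:03:14, i.e. DF 02:29:03;14.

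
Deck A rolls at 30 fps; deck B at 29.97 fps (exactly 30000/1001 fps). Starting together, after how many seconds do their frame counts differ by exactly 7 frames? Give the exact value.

7007/30 seconds

The gap grows by |30000/1001 − 30| = 30/1001 frames per second.
Time for a 7-frame gap: 7 ÷ (30/1001) = 7007/30 s.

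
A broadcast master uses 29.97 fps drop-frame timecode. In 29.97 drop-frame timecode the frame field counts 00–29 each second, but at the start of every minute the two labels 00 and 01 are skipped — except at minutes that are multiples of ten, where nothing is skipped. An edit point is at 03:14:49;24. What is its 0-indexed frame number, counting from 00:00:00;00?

350344

Complete 10-minute blocks: 19, each 17982 frames → 341658.
Remaining 4 whole minutes in the current block: 1800 + 3 × 1798 = 7194 frames.
Within the current minute: 49 × 30 + 24 − 2 = 1492 (labels ;00/;01 skipped at this minute). Total = 341658 + 7194 + 1492 = 350344.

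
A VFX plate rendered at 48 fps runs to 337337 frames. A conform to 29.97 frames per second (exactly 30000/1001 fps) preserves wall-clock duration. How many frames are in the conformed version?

210625 frames

Target frames = source frames × (target rate / source rate) = 337337 × (30000/1001)/(48) = 337337 × 625/1001 = 210625.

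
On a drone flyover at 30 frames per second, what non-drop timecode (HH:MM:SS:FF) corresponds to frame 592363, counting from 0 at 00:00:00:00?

05:29:05:13

592363 ÷ 30 = 19745 full seconds, remainder 13 frames.
19745 s = 5 h 29 min 5 s.
Timecode: 05:29:05:13.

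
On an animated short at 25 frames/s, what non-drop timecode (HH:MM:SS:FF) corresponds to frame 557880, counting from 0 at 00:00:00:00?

557880 ÷ 25 = 22315 full seconds, remainder 5 frames.
22315 s = 6 h 11 min 55 s.
Timecode: 06:11:55:05.

06:11:55:05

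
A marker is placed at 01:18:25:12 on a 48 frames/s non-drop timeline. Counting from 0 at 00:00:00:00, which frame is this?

Total seconds to the label: (1 × 3600 + 18 × 60 + 25) = 4705.
Frame index = 4705 × 48 + 12 = 225852.

frame 225852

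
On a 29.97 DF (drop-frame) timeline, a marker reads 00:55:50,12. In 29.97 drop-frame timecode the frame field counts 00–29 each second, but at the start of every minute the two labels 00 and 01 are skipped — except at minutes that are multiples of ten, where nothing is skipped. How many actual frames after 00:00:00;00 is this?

100412

As if non-drop at 30 labels/s: (0 × 3600 + 55 × 60 + 50) × 30 + 12 = 100512.
Minute boundaries passed: 55; those not divisible by 10: 55 − 5 = 50; dropped labels = 2 × 50 = 100.
Actual frame index = 100512 − 100 = 100412.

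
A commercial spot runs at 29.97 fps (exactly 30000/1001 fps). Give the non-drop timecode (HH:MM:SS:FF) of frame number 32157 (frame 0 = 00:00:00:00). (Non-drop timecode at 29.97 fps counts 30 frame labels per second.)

00:17:51:27

32157 ÷ 30 = 1071 full seconds, remainder 27 frames.
1071 s = 0 h 17 min 51 s.
Timecode: 00:17:51:27.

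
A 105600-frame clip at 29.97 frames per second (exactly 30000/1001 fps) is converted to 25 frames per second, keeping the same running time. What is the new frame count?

88088 frames

Target frames = source frames × (target rate / source rate) = 105600 × (25)/(30000/1001) = 105600 × 1001/1200 = 88088.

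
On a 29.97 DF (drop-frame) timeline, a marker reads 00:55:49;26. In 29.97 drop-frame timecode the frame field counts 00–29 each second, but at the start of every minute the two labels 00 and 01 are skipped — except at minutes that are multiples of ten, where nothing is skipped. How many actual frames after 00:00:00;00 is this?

100396

Complete 10-minute blocks: 5, each 17982 frames → 89910.
Remaining 5 whole minutes in the current block: 1800 + 4 × 1798 = 8992 frames.
Within the current minute: 49 × 30 + 26 − 2 = 1494 (labels ;00/;01 skipped at this minute). Total = 89910 + 8992 + 1494 = 100396.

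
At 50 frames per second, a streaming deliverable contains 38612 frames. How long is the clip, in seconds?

Running time = 38612 / (50) = 772.24 s.

772.24 seconds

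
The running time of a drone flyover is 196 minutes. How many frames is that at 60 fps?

705600 frames

196 min = 11760 s.
Frames = 11760 × 60 = 705600.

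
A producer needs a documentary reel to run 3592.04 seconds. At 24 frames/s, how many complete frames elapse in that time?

86208 frames

Frames = 3592.04 × 24 = 2155224/25 ≈ 86208.9600.
Complete frames: 86208.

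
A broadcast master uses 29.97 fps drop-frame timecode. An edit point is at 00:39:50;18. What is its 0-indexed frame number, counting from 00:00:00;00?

Complete 10-minute blocks: 3, each 17982 frames → 53946.
Remaining 9 whole minutes in the current block: 1800 + 8 × 1798 = 16184 frames.
Within the current minute: 50 × 30 + 18 − 2 = 1516 (labels ;00/;01 skipped at this minute). Total = 53946 + 16184 + 1516 = 71646.

71646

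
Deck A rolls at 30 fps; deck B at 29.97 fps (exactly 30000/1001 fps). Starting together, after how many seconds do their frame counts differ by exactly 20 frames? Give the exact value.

The gap grows by |30000/1001 − 30| = 30/1001 frames per second.
Time for a 20-frame gap: 20 ÷ (30/1001) = 2002/3 s.

2002/3 seconds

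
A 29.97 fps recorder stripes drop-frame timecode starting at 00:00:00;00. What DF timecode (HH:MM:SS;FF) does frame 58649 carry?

Ten DF minutes hold 17982 frames, so frame 58649 lies in block 3 (frames 53946–71927) with 4703 frames into that block.
The block's first minute is 1800 frames and the rest 1798 each; 4703 frames reaches minute 2, so 3 × 18 + 2 × 2 = 58 labels have been skipped so far.
Adding those back, label number 58649 + 58 = 58707 at 30 labels/s is 1956 s + 27 f = 0 h 32 min 36 s frame 27, i.e. 00:32:36;27.

00:32:36;27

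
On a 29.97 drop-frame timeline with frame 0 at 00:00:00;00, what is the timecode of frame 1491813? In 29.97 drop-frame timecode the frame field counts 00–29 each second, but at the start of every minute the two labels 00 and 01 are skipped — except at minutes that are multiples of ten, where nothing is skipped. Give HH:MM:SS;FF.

Each 10-minute DF block holds 10 × 60 × 30 − 9 × 2 = 17982 frames. 1491813 ÷ 17982 → 82 full blocks, remainder 17289.
Within the partial block the first minute is 1800 frames and each further minute 1798, so 9 further minute boundaries passed. Total skipped labels = 18 × 82 + 2 × 9 = 1494.
Non-drop label index = 1491813 + 1494 = 1493307; at 30 labels/s that is 13:49:36:27, i.e. DF 13:49:36;27.

13:49:36;27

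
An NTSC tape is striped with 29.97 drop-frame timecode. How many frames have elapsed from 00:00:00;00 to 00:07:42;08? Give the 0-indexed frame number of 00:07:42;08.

13854

Complete 10-minute blocks: 0, each 17982 frames → 0.
Remaining 7 whole minutes in the current block: 1800 + 6 × 1798 = 12588 frames.
Within the current minute: 42 × 30 + 8 − 2 = 1266 (labels ;00/;01 skipped at this minute). Total = 0 + 12588 + 1266 = 13854.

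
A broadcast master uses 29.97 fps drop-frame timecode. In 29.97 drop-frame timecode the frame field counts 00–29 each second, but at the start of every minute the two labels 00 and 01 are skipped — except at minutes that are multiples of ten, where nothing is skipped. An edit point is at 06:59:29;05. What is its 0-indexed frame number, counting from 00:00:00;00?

As if non-drop at 30 labels/s: (6 × 3600 + 59 × 60 + 29) × 30 + 5 = 755075.
Minute boundaries passed: 419; those not divisible by 10: 419 − 41 = 378; dropped labels = 2 × 378 = 756.
Actual frame index = 755075 − 756 = 754319.

754319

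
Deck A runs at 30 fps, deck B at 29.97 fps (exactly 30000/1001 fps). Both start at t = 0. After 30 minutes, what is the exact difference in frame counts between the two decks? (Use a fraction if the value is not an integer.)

30 min = 1800 s.
A emits 30 × 1800 = 54000 frames; B emits 30000/1001 × 1800 = 54000000/1001.
Difference = 54000/1001 frames (≈ 53.9461); B is behind A.

54000/1001 frames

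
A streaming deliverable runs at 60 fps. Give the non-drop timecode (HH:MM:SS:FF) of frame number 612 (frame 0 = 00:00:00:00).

00:00:10:12

612 ÷ 60 = 10 full seconds, remainder 12 frames.
10 s = 0 h 0 min 10 s.
Timecode: 00:00:10:12.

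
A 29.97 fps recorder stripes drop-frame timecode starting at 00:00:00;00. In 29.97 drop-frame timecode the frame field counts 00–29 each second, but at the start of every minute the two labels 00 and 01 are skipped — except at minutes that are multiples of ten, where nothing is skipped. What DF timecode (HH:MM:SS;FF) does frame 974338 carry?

09:01:50;12

Each 10-minute DF block holds 10 × 60 × 30 − 9 × 2 = 17982 frames. 974338 ÷ 17982 → 54 full blocks, remainder 3310.
Within the partial block the first minute is 1800 frames and each further minute 1798, so 1 further minute boundary passed. Total skipped labels = 18 × 54 + 2 × 1 = 974.
Non-drop label index = 974338 + 974 = 975312; at 30 labels/s that is 09:01:50:12, i.e. DF 09:01:50;12.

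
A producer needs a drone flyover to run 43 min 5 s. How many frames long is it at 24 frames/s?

43 min 5 s = 2585 s.
Frames = 2585 × 24 = 62040.

62040 frames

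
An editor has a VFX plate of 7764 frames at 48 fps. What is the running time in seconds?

161.75 seconds

Running time = 7764 / (48) = 161.75 s.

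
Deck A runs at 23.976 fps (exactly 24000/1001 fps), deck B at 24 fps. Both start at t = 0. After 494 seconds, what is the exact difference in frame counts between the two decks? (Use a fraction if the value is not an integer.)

912/77 frames

A emits 24000/1001 × 494 = 912000/77 frames; B emits 24 × 494 = 11856.
Difference = 912/77 frames (≈ 11.8442); B is ahead of A.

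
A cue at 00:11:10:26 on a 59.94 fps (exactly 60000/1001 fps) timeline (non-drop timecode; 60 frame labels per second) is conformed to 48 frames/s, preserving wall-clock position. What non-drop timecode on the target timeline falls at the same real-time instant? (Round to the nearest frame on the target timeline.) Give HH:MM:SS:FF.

Source frame index: (0×3600 + 11×60 + 10) × 60 + 26 = 40226.
Real time: 40226 / (60000/1001) = 20133113/30000 s.
Target frame: (20133113/30000) × (48) = 20133113/625 ≈ 32212.981 → 32213.
At 48 labels/s: frame 32213 → 00:11:11:05.

00:11:11:05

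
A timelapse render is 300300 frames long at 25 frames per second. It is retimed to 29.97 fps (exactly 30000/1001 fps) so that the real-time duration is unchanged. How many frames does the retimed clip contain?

Target frames = source frames × (target rate / source rate) = 300300 × (30000/1001)/(25) = 300300 × 1200/1001 = 360000.

360000 frames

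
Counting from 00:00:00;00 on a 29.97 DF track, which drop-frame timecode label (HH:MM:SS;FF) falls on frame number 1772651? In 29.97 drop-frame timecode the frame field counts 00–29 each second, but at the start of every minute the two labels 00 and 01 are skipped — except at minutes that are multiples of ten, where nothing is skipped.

Each 10-minute DF block holds 10 × 60 × 30 − 9 × 2 = 17982 frames. 1772651 ÷ 17982 → 98 full blocks, remainder 10415.
Within the partial block the first minute is 1800 frames and each further minute 1798, so 5 further minute boundaries passed. Total skipped labels = 18 × 98 + 2 × 5 = 1774.
Non-drop label index = 1772651 + 1774 = 1774425; at 30 labels/s that is 16:25:47:15, i.e. DF 16:25:47;15.

16:25:47;15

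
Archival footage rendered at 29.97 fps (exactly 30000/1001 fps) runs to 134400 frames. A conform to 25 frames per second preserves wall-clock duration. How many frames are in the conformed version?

Target frames = source frames × (target rate / source rate) = 134400 × (25)/(30000/1001) = 134400 × 1001/1200 = 112112.

112112 frames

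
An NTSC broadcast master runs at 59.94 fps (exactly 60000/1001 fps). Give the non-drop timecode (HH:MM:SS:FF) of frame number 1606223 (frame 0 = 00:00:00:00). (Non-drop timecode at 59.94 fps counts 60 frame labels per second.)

1606223 ÷ 60 = 26770 full seconds, remainder 23 frames.
26770 s = 7 h 26 min 10 s.
Timecode: 07:26:10:23.

07:26:10:23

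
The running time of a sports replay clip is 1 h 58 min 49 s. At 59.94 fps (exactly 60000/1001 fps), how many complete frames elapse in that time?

427312 frames

1 h 58 min 49 s = 7129 s.
Frames = 7129 × 60000/1001 = 427740000/1001 ≈ 427312.6873.
Complete frames: 427312.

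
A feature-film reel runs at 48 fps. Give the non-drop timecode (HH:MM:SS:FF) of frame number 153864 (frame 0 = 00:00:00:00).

153864 ÷ 48 = 3205 full seconds, remainder 24 frames.
3205 s = 0 h 53 min 25 s.
Timecode: 00:53:25:24.

00:53:25:24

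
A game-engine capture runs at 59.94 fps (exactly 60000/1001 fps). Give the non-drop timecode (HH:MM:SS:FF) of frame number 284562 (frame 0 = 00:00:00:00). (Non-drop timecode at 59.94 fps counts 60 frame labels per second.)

01:19:02:42

284562 ÷ 60 = 4742 full seconds, remainder 42 frames.
4742 s = 1 h 19 min 2 s.
Timecode: 01:19:02:42.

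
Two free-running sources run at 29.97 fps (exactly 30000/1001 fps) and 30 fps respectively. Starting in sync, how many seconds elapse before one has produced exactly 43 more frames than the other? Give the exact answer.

The gap grows by |30 − 30000/1001| = 30/1001 frames per second.
Time for a 43-frame gap: 43 ÷ (30/1001) = 43043/30 s.

43043/30 seconds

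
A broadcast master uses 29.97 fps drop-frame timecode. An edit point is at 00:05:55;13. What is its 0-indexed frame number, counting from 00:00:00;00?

10653

Complete 10-minute blocks: 0, each 17982 frames → 0.
Remaining 5 whole minutes in the current block: 1800 + 4 × 1798 = 8992 frames.
Within the current minute: 55 × 30 + 13 − 2 = 1661 (labels ;00/;01 skipped at this minute). Total = 0 + 8992 + 1661 = 10653.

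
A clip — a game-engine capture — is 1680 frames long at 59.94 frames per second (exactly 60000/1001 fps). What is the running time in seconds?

28.028 seconds

Running time = 1680 / (60000/1001) = 28.028 s.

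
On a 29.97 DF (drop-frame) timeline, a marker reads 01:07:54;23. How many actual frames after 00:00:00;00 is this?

122121

Complete 10-minute blocks: 6, each 17982 frames → 107892.
Remaining 7 whole minutes in the current block: 1800 + 6 × 1798 = 12588 frames.
Within the current minute: 54 × 30 + 23 − 2 = 1641 (labels ;00/;01 skipped at this minute). Total = 107892 + 12588 + 1641 = 122121.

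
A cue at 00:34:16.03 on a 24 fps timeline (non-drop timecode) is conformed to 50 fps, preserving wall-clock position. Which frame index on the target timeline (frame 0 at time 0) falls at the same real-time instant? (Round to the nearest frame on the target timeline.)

frame 102806

Source frame index: (0×3600 + 34×60 + 16) × 24 + 3 = 49347.
Real time: 49347 / (24) = 16449/8 s.
Target frame: (16449/8) × (50) = 411225/4 ≈ 102806.250 → 102806.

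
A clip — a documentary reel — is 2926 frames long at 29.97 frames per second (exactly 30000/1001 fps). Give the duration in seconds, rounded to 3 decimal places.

Running time = 2926 × 1001/30000 = 1464463/15000 s ≈ 97.631 s.

97.631 seconds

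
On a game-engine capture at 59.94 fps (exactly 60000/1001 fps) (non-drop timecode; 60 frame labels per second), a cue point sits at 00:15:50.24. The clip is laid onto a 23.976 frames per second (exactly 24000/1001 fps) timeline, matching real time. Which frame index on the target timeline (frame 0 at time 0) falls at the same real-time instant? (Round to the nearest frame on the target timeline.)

Source frame index: (0×3600 + 15×60 + 50) × 60 + 24 = 57024.
Real time: 57024 / (60000/1001) = 594594/625 s.
Target frame: (594594/625) × (24000/1001) = 114048/5 ≈ 22809.600 → 22810.

frame 22810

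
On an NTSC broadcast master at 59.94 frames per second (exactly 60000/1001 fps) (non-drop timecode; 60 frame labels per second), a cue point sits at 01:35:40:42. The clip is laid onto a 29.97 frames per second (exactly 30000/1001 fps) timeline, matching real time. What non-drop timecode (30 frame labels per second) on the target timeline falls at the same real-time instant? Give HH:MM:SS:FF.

01:35:40:21

Source frame index: (1×3600 + 35×60 + 40) × 60 + 42 = 344442.
Real time: 344442 / (60000/1001) = 57464407/10000 s.
Target frame: (57464407/10000) × (30000/1001) = 172221.
At 30 labels/s: frame 172221 → 01:35:40:21.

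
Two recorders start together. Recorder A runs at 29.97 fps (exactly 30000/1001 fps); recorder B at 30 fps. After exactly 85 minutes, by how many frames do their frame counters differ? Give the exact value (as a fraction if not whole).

85 min = 5100 s.
A emits 30000/1001 × 5100 = 153000000/1001 frames; B emits 30 × 5100 = 153000.
Difference = 153000/1001 frames (≈ 152.8472); B is ahead of A.

153000/1001 frames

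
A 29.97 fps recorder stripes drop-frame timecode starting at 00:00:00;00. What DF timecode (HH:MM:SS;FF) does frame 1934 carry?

00:01:04;16

Each 10-minute DF block holds 10 × 60 × 30 − 9 × 2 = 17982 frames. 1934 ÷ 17982 → 0 full blocks, remainder 1934.
Within the partial block the first minute is 1800 frames and each further minute 1798, so 1 further minute boundary passed. Total skipped labels = 18 × 0 + 2 × 1 = 2.
Non-drop label index = 1934 + 2 = 1936; at 30 labels/s that is 00:01:04:16, i.e. DF 00:01:04;16.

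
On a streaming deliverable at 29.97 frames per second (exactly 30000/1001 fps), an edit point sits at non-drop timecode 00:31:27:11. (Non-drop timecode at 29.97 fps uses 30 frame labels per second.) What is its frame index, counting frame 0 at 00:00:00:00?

56621

Total seconds to the label: (0 × 3600 + 31 × 60 + 27) = 1887.
Frame index = 1887 × 30 + 11 = 56621.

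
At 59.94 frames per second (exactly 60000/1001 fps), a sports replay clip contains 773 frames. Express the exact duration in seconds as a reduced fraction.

Running time = 773 ÷ (60000/1001) = 773 × 1001/60000 = 773773/60000 s.

773773/60000 seconds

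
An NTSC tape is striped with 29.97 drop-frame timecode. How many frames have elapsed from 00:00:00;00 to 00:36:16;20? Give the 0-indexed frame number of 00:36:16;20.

65234

Complete 10-minute blocks: 3, each 17982 frames → 53946.
Remaining 6 whole minutes in the current block: 1800 + 5 × 1798 = 10790 frames.
Within the current minute: 16 × 30 + 20 − 2 = 498 (labels ;00/;01 skipped at this minute). Total = 53946 + 10790 + 498 = 65234.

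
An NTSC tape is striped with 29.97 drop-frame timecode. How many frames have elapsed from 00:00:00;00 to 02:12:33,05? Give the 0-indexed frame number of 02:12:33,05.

Complete 10-minute blocks: 13, each 17982 frames → 233766.
Remaining 2 whole minutes in the current block: 1800 + 1 × 1798 = 3598 frames.
Within the current minute: 33 × 30 + 5 − 2 = 993 (labels ;00/;01 skipped at this minute). Total = 233766 + 3598 + 993 = 238357.

238357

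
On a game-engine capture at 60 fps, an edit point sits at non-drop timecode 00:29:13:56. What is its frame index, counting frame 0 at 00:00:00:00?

frame 105236

Total seconds to the label: (0 × 3600 + 29 × 60 + 13) = 1753.
Frame index = 1753 × 60 + 56 = 105236.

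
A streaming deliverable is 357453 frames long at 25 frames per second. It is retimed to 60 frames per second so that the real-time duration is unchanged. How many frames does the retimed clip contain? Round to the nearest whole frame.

857887 frames

Frames at target rate = 357453 × (60) / (25) = 4289436/5 ≈ 857887.200.
Nearest whole frame: 857887.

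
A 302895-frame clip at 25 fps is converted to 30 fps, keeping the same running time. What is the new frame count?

Target frames = source frames × (target rate / source rate) = 302895 × (30)/(25) = 302895 × 6/5 = 363474.

363474 frames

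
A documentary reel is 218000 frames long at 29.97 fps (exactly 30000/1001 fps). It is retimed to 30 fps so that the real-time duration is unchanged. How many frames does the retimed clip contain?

218218 frames

Target frames = source frames × (target rate / source rate) = 218000 × (30)/(30000/1001) = 218000 × 1001/1000 = 218218.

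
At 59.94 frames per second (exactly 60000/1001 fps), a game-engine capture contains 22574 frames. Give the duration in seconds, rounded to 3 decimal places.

Running time = 22574 × 1001/60000 = 11298287/30000 s ≈ 376.610 s.

376.610 seconds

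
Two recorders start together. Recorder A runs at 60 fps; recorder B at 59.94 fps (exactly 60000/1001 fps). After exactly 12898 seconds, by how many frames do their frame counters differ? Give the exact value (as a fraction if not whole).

A emits 60 × 12898 = 773880 frames; B emits 60000/1001 × 12898 = 773880000/1001.
Difference = 773880/1001 frames (≈ 773.1069); B is behind A.

773880/1001 frames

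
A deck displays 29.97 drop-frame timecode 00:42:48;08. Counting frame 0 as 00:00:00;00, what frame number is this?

Complete 10-minute blocks: 4, each 17982 frames → 71928.
Remaining 2 whole minutes in the current block: 1800 + 1 × 1798 = 3598 frames.
Within the current minute: 48 × 30 + 8 − 2 = 1446 (labels ;00/;01 skipped at this minute). Total = 71928 + 3598 + 1446 = 76972.

76972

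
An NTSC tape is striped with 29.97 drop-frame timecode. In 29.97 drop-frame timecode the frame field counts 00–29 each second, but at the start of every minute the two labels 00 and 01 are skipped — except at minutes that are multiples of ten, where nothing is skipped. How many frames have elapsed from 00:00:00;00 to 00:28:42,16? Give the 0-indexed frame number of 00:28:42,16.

Complete 10-minute blocks: 2, each 17982 frames → 35964.
Remaining 8 whole minutes in the current block: 1800 + 7 × 1798 = 14386 frames.
Within the current minute: 42 × 30 + 16 − 2 = 1274 (labels ;00/;01 skipped at this minute). Total = 35964 + 14386 + 1274 = 51624.

51624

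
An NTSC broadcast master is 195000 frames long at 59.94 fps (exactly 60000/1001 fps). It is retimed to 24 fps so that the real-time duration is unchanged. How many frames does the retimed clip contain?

78078 frames

Target frames = source frames × (target rate / source rate) = 195000 × (24)/(60000/1001) = 195000 × 1001/2500 = 78078.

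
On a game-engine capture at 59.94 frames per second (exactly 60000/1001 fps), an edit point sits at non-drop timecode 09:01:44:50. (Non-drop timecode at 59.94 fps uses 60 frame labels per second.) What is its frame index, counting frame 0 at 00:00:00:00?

1950290

Total seconds to the label: (9 × 3600 + 1 × 60 + 44) = 32504.
Frame index = 32504 × 60 + 50 = 1950290.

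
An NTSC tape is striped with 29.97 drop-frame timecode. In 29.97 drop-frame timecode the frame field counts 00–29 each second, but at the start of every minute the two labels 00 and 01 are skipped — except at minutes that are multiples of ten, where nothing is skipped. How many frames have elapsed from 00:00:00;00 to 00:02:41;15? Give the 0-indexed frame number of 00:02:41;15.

Complete 10-minute blocks: 0, each 17982 frames → 0.
Remaining 2 whole minutes in the current block: 1800 + 1 × 1798 = 3598 frames.
Within the current minute: 41 × 30 + 15 − 2 = 1243 (labels ;00/;01 skipped at this minute). Total = 0 + 3598 + 1243 = 4841.

4841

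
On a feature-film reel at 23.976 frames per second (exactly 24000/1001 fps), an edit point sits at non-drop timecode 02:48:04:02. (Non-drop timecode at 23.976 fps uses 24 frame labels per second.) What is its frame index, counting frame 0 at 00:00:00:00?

frame 242018

Total seconds to the label: (2 × 3600 + 48 × 60 + 4) = 10084.
Frame index = 10084 × 24 + 2 = 242018.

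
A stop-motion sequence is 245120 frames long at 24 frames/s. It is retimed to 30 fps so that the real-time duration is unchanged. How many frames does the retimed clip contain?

Target frames = source frames × (target rate / source rate) = 245120 × (30)/(24) = 245120 × 5/4 = 306400.

306400 frames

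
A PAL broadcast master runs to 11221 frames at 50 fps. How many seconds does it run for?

Running time = 11221 / (50) = 224.42 s.

224.42 seconds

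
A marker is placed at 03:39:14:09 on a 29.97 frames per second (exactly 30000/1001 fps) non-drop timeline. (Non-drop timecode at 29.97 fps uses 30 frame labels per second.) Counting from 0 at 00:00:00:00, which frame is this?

Total seconds to the label: (3 × 3600 + 39 × 60 + 14) = 13154.
Frame index = 13154 × 30 + 9 = 394629.

frame 394629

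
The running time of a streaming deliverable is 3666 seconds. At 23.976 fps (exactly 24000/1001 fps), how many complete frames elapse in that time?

87896 frames

Frames = 3666 × 24000/1001 = 6768000/77 ≈ 87896.1039.
Complete frames: 87896.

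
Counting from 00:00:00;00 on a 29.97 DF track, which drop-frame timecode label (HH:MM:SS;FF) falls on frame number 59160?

00:32:53;28

Each 10-minute DF block holds 10 × 60 × 30 − 9 × 2 = 17982 frames. 59160 ÷ 17982 → 3 full blocks, remainder 5214.
Within the partial block the first minute is 1800 frames and each further minute 1798, so 2 further minute boundaries passed. Total skipped labels = 18 × 3 + 2 × 2 = 58.
Non-drop label index = 59160 + 58 = 59218; at 30 labels/s that is 00:32:53:28, i.e. DF 00:32:53;28.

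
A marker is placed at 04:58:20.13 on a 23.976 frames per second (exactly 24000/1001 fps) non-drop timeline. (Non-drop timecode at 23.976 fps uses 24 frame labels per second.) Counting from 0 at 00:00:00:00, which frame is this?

Total seconds to the label: (4 × 3600 + 58 × 60 + 20) = 17900.
Frame index = 17900 × 24 + 13 = 429613.

frame 429613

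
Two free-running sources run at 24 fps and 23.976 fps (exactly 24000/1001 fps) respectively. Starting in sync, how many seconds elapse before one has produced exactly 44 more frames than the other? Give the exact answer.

11011/6 seconds

The gap grows by |24000/1001 − 24| = 24/1001 frames per second.
Time for a 44-frame gap: 44 ÷ (24/1001) = 11011/6 s.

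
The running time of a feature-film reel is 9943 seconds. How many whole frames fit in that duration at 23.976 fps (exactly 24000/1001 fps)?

238393 frames

Frames = 9943 × 24000/1001 = 238632000/1001 ≈ 238393.6064.
Complete frames: 238393.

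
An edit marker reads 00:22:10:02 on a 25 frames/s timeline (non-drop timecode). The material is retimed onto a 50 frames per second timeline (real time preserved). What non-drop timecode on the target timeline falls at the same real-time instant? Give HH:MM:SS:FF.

Source frame index: (0×3600 + 22×60 + 10) × 25 + 2 = 33252.
Real time: 33252 / (25) = 33252/25 s.
Target frame: (33252/25) × (50) = 66504.
At 50 labels/s: frame 66504 → 00:22:10:04.

00:22:10:04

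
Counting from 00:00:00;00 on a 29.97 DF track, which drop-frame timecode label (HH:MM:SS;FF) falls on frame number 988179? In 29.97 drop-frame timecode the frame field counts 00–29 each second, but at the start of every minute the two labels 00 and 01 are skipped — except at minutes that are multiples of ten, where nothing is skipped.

Each 10-minute DF block holds 10 × 60 × 30 − 9 × 2 = 17982 frames. 988179 ÷ 17982 → 54 full blocks, remainder 17151.
Within the partial block the first minute is 1800 frames and each further minute 1798, so 9 further minute boundaries passed. Total skipped labels = 18 × 54 + 2 × 9 = 990.
Non-drop label index = 988179 + 990 = 989169; at 30 labels/s that is 09:09:32:09, i.e. DF 09:09:32;09.

09:09:32;09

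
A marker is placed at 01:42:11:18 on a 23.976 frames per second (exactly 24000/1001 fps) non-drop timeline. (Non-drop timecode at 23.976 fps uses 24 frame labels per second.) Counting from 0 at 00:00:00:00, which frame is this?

frame 147162

Total seconds to the label: (1 × 3600 + 42 × 60 + 11) = 6131.
Frame index = 6131 × 24 + 18 = 147162.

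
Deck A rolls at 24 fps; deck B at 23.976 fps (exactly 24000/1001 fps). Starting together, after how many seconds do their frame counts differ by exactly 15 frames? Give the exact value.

625.625 seconds

The gap grows by |24000/1001 − 24| = 24/1001 frames per second.
Time for a 15-frame gap: 15 ÷ (24/1001) = 625.625 s.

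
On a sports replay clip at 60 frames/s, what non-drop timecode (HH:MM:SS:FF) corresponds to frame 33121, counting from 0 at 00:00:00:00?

00:09:12:01

33121 ÷ 60 = 552 full seconds, remainder 1 frame.
552 s = 0 h 9 min 12 s.
Timecode: 00:09:12:01.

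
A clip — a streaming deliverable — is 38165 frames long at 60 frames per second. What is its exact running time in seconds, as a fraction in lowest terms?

Running time = 38165 ÷ (60) = 38165 × 1/60 = 7633/12 s.

7633/12 seconds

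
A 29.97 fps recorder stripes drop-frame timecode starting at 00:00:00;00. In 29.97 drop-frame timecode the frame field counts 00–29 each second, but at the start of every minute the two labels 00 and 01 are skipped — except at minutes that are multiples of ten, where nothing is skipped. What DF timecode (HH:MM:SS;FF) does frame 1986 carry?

00:01:06;08

Each 10-minute DF block holds 10 × 60 × 30 − 9 × 2 = 17982 frames. 1986 ÷ 17982 → 0 full blocks, remainder 1986.
Within the partial block the first minute is 1800 frames and each further minute 1798, so 1 further minute boundary passed. Total skipped labels = 18 × 0 + 2 × 1 = 2.
Non-drop label index = 1986 + 2 = 1988; at 30 labels/s that is 00:01:06:08, i.e. DF 00:01:06;08.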